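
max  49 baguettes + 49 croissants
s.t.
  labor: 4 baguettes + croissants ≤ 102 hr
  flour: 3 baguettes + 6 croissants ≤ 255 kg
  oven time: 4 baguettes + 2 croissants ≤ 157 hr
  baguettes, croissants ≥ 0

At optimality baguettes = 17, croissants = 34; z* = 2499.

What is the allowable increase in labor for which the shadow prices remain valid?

Binding constraints: labor, flour. The basis is B = [[4,1],[3,6]] with det 21.
Per unit increase in labor, x* moves by d = (0.2857, -0.1429).
The basis stays optimal until oven time becomes binding; allowable increase = 24.5 hr.

24.5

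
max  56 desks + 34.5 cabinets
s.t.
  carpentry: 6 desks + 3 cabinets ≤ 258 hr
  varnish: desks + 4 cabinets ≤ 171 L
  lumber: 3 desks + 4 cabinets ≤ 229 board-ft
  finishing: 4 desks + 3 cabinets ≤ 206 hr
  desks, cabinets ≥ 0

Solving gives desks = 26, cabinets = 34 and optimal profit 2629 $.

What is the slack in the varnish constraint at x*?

varnish used = 1·26 + 4·34 = 162; slack = 171 − 162 = 9.

9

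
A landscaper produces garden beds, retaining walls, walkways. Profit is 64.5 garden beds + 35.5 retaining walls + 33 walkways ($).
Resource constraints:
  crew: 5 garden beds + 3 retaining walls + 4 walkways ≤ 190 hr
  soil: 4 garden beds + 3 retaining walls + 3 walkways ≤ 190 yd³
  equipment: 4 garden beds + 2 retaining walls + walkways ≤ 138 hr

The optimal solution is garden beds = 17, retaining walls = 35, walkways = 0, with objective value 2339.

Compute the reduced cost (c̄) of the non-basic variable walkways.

-1

At the optimum: crew uses 190 of 190 (binding); soil uses 173 of 190 (slack = 17); equipment uses 138 of 138 (binding).
Slack constraints have shadow price 0 (complementary slackness).
From A_Bᵀ y = c: 5·y_crew + 4·y_equipment = 64.5; 3·y_crew + 2·y_equipment = 35.5.
This yields shadow prices y_crew = 6.5, y_equipment = 8.
Reduced cost of walkways: c₃ − yᵀa₃ = 33 − (6.5·4 + 8·1) = 33 − 34 = -1.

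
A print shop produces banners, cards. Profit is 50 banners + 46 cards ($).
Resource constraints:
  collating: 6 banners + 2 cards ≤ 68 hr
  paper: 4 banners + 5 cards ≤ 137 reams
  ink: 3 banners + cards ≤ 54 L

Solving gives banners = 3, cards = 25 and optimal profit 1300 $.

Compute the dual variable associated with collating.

At the optimum: collating uses 68 of 68 (binding); paper uses 137 of 137 (binding); ink uses 34 of 54 (slack = 20).
By complementary slackness, y = 0 for the non-binding constraint.
From A_Bᵀ y = c: 6·y_collating + 4·y_paper = 50; 2·y_collating + 5·y_paper = 46.
→ y_collating = 3 and y_paper = 8.
Shadow price of collating = 3.

3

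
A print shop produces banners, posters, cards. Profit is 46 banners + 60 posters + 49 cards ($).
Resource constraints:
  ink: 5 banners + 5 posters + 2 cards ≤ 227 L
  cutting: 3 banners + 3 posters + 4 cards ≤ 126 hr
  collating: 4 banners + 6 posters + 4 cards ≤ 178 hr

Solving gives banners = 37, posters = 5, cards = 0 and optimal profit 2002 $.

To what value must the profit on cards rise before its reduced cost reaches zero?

Check each constraint at x*: ink 210/227 (slack 17); cutting 126/126 (tight); collating 178/178 (tight).
Since ink is not tight, its dual is 0.
From A_Bᵀ y = c: 3·y_cutting + 4·y_collating = 46; 3·y_cutting + 6·y_collating = 60.
→ y_cutting = 6 and y_collating = 7.
cards enters the basis when its profit ≥ yᵀa₃ = 6·4 + 7·4 = 52.

52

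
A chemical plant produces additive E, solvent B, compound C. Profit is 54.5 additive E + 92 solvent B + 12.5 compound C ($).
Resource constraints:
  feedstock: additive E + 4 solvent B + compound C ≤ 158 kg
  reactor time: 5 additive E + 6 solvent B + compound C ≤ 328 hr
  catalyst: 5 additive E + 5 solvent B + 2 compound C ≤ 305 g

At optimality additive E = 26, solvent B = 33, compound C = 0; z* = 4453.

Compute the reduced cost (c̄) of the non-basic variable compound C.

Binding: feedstock and reactor time. Non-binding: catalyst (10 unused).
By complementary slackness, y = 0 for the non-binding constraint.
From A_Bᵀ y = c: 1·y_feedstock + 5·y_reactor time = 54.5; 4·y_feedstock + 6·y_reactor time = 92.
Solving: y_feedstock = 9.5, y_reactor time = 9.
Reduced cost of compound C: c₃ − yᵀa₃ = 12.5 − (9.5·1 + 9·1) = 12.5 − 18.5 = -6.

-6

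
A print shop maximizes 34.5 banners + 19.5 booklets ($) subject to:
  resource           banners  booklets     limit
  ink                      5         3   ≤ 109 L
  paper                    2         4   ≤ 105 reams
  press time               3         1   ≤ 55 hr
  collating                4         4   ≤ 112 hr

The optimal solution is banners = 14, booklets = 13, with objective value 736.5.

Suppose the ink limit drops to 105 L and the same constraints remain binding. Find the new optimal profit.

At the optimum: ink uses 109 of 109 (binding); paper uses 80 of 105 (slack = 25); press time uses 55 of 55 (binding); collating uses 108 of 112 (slack = 4).
Slack constraints have shadow price 0 (complementary slackness).
From A_Bᵀ y = c: 5·y_ink + 3·y_press time = 34.5; 3·y_ink + 1·y_press time = 19.5.
→ y_ink = 6 and y_press time = 1.5.
Δz = y_ink·Δb = 6 × (-4) = -24, so new z* = 736.5 − 24 = 712.5.

712.5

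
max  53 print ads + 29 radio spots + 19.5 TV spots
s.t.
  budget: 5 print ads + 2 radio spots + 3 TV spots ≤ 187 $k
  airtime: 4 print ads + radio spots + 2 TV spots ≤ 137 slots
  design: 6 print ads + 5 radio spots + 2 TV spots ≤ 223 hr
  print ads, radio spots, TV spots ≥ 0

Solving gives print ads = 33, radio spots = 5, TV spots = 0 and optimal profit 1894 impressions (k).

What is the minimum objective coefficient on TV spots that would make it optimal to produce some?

22

Binding: airtime and design. Non-binding: budget (12 unused).
Slack constraints have shadow price 0 (complementary slackness).
The binding rows give the dual system: 4·y_airtime + 6·y_design = 53 and 1·y_airtime + 5·y_design = 29.
Solving: y_airtime = 6.5, y_design = 4.5.
TV spots enters the basis when its profit ≥ yᵀa₃ = 6.5·2 + 4.5·2 = 22.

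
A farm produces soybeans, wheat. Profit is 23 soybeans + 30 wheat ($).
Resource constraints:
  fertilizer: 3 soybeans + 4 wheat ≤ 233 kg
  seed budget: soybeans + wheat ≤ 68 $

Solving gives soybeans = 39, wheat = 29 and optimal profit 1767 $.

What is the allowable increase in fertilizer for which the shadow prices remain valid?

39

Binding constraints: fertilizer, seed budget. The basis is B = [[3,4],[1,1]] with det -1.
Per unit increase in fertilizer, x* moves by d = (-1, 1).
The basis stays optimal until soybeans reaches 0; allowable increase = 39 kg.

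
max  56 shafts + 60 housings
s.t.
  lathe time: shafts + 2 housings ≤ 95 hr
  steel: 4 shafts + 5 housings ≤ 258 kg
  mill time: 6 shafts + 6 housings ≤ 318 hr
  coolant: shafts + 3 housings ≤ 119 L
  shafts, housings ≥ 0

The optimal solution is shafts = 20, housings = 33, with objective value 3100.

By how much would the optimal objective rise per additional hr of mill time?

Binding: mill time and coolant. Non-binding: lathe time (9 unused), steel (13 unused).
Since lathe time, steel are not tight, their duals are 0.
From A_Bᵀ y = c: 6·y_mill time + 1·y_coolant = 56; 6·y_mill time + 3·y_coolant = 60.
→ y_mill time = 9 and y_coolant = 2.
Shadow price of mill time = 9.

9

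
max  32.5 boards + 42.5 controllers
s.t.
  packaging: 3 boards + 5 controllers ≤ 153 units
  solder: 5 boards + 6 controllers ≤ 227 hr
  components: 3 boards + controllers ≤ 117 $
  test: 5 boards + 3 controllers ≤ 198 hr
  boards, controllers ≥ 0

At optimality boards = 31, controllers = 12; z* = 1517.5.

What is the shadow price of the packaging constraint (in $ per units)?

2.5

Binding: packaging and solder. Non-binding: components (12 unused), test (7 unused).
By complementary slackness, y = 0 for the non-binding constraints.
Dual feasibility on the basic columns requires 3·y_packaging + 5·y_solder = 32.5, 5·y_packaging + 6·y_solder = 42.5.
Solving: y_packaging = 2.5, y_solder = 5.
Shadow price of packaging = 2.5.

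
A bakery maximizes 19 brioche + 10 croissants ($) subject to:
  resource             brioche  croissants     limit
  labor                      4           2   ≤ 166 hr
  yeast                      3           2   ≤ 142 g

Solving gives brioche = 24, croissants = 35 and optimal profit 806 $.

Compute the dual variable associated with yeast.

Check each constraint at x*: labor 166/166 (tight); yeast 142/142 (tight).
Dual feasibility on the basic columns requires 4·y_labor + 3·y_yeast = 19, 2·y_labor + 2·y_yeast = 10.
Solving: y_labor = 4, y_yeast = 1.
Shadow price of yeast = 1.

1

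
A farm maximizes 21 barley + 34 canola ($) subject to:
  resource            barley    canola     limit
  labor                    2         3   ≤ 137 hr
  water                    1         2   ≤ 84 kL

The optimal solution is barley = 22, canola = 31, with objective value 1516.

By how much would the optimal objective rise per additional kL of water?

5

At the optimum: labor uses 137 of 137 (binding); water uses 84 of 84 (binding).
From A_Bᵀ y = c: 2·y_labor + 1·y_water = 21; 3·y_labor + 2·y_water = 34.
Solving: y_labor = 8, y_water = 5.
Shadow price of water = 5.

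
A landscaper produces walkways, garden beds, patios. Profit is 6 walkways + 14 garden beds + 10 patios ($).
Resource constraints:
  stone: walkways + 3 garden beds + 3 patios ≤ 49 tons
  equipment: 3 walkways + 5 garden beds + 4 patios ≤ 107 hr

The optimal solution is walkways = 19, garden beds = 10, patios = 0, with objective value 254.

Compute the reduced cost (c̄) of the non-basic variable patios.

-3

Check each constraint at x*: stone 49/49 (tight); equipment 107/107 (tight).
From A_Bᵀ y = c: 1·y_stone + 3·y_equipment = 6; 3·y_stone + 5·y_equipment = 14.
This yields shadow prices y_stone = 3, y_equipment = 1.
Reduced cost of patios: c₃ − yᵀa₃ = 10 − (3·3 + 1·4) = 10 − 13 = -3.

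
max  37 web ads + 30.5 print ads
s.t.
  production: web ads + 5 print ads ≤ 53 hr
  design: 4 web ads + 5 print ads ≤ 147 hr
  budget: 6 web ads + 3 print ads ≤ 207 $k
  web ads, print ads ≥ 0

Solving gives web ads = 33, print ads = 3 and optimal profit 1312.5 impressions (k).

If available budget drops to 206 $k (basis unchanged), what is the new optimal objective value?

1309

Binding: design and budget. Non-binding: production (5 unused).
Since production is not tight, its dual is 0.
The binding rows give the dual system: 4·y_design + 6·y_budget = 37 and 5·y_design + 3·y_budget = 30.5.
Solving: y_design = 4, y_budget = 3.5.
Δz = y_budget·Δb = 3.5 × (-1) = -3.5, so new z* = 1312.5 − 3.5 = 1309.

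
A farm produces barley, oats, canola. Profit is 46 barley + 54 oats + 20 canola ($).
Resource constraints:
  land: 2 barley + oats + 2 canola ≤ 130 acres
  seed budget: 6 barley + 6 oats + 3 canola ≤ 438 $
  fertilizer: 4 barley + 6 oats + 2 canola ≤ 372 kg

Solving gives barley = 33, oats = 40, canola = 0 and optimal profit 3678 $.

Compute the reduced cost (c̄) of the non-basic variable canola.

At the optimum: land uses 106 of 130 (slack = 24); seed budget uses 438 of 438 (binding); fertilizer uses 372 of 372 (binding).
Slack constraints have shadow price 0 (complementary slackness).
Dual feasibility on the basic columns requires 6·y_seed budget + 4·y_fertilizer = 46, 6·y_seed budget + 6·y_fertilizer = 54.
Solving: y_seed budget = 5, y_fertilizer = 4.
Reduced cost of canola: c₃ − yᵀa₃ = 20 − (5·3 + 4·2) = 20 − 23 = -3.

-3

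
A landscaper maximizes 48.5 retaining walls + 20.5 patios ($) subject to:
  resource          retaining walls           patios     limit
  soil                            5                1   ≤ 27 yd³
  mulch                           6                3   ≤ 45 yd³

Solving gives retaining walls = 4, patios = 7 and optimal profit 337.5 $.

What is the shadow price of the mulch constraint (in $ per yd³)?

6

Check each constraint at x*: soil 27/27 (tight); mulch 45/45 (tight).
Dual feasibility on the basic columns requires 5·y_soil + 6·y_mulch = 48.5, 1·y_soil + 3·y_mulch = 20.5.
Solving: y_soil = 2.5, y_mulch = 6.
Shadow price of mulch = 6.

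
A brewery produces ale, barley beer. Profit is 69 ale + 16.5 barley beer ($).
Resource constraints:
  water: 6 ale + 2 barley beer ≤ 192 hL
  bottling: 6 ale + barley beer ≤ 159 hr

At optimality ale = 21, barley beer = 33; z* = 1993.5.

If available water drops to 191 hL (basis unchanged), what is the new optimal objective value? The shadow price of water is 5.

1988.5

Δb = -1, so new z* = 1993.5 + (5)·(-1) = 1993.5 − 5 = 1988.5.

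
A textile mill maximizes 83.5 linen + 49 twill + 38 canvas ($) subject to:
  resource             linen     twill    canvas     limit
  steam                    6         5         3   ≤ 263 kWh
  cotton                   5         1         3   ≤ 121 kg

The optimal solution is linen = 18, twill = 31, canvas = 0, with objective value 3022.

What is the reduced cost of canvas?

-7

Check each constraint at x*: steam 263/263 (tight); cotton 121/121 (tight).
The binding rows give the dual system: 6·y_steam + 5·y_cotton = 83.5 and 5·y_steam + 1·y_cotton = 49.
Solving: y_steam = 8.5, y_cotton = 6.5.
Reduced cost of canvas: c₃ − yᵀa₃ = 38 − (8.5·3 + 6.5·3) = 38 − 45 = -7.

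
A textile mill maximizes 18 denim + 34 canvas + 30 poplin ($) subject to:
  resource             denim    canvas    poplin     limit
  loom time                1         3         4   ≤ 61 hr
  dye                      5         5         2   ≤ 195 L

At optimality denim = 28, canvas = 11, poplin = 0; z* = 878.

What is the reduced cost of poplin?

-6

At the optimum: loom time uses 61 of 61 (binding); dye uses 195 of 195 (binding).
Dual feasibility on the basic columns requires 1·y_loom time + 5·y_dye = 18, 3·y_loom time + 5·y_dye = 34.
Solving: y_loom time = 8, y_dye = 2.
Reduced cost of poplin: c₃ − yᵀa₃ = 30 − (8·4 + 2·2) = 30 − 36 = -6.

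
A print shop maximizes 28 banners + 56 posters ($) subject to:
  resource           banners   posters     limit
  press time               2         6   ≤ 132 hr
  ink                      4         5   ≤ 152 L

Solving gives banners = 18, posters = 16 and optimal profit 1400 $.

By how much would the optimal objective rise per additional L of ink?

At the optimum: press time uses 132 of 132 (binding); ink uses 152 of 152 (binding).
From A_Bᵀ y = c: 2·y_press time + 4·y_ink = 28; 6·y_press time + 5·y_ink = 56.
This yields shadow prices y_press time = 6, y_ink = 4.
Shadow price of ink = 4.

4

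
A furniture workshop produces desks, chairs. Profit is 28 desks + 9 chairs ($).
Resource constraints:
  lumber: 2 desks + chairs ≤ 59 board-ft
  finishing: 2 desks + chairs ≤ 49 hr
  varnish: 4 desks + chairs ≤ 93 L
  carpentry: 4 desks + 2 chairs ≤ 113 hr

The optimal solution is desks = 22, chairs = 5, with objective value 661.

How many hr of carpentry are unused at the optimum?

carpentry used = 4·22 + 2·5 = 98; slack = 113 − 98 = 15.

15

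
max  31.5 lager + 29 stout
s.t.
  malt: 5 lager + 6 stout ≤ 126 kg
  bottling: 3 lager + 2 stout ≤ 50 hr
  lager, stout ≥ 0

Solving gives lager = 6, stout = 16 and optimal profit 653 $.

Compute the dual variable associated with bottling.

5.5

At the optimum: malt uses 126 of 126 (binding); bottling uses 50 of 50 (binding).
The binding rows give the dual system: 5·y_malt + 3·y_bottling = 31.5 and 6·y_malt + 2·y_bottling = 29.
→ y_malt = 3 and y_bottling = 5.5.
Shadow price of bottling = 5.5.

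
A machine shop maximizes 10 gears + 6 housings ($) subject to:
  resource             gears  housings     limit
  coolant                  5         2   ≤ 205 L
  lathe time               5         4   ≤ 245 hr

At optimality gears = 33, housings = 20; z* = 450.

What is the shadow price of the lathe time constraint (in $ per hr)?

1

At the optimum: coolant uses 205 of 205 (binding); lathe time uses 245 of 245 (binding).
The binding rows give the dual system: 5·y_coolant + 5·y_lathe time = 10 and 2·y_coolant + 4·y_lathe time = 6.
→ y_coolant = 1 and y_lathe time = 1.
Shadow price of lathe time = 1.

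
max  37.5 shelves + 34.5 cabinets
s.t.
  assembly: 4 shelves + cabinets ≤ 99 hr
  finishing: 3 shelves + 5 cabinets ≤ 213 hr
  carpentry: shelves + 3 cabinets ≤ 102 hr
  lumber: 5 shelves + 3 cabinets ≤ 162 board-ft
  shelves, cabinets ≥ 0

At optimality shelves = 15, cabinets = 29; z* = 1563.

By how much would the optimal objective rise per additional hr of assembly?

0

At the optimum: assembly uses 89 of 99 (slack = 10); finishing uses 190 of 213 (slack = 23); carpentry uses 102 of 102 (binding); lumber uses 162 of 162 (binding).
Slack constraints have shadow price 0 (complementary slackness).
The binding rows give the dual system: 1·y_carpentry + 5·y_lumber = 37.5 and 3·y_carpentry + 3·y_lumber = 34.5.
Solving: y_carpentry = 5, y_lumber = 6.5.
Shadow price of assembly = 0.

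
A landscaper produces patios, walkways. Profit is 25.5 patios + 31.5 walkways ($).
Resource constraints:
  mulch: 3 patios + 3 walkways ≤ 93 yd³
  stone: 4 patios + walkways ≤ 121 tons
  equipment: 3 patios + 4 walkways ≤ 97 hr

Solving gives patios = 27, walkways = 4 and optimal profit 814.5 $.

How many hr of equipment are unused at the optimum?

0

equipment used = 3·27 + 4·4 = 97; slack = 97 − 97 = 0.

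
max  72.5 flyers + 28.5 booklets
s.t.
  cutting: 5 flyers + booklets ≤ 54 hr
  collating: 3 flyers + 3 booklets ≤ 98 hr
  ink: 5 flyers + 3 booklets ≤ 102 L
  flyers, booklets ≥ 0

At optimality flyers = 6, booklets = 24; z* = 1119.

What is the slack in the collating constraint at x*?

collating used = 3·6 + 3·24 = 90; slack = 98 − 90 = 8.

8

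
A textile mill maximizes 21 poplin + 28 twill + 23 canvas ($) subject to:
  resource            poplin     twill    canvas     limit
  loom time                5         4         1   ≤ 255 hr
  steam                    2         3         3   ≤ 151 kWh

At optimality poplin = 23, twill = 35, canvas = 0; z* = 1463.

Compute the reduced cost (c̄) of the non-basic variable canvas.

-2

At the optimum: loom time uses 255 of 255 (binding); steam uses 151 of 151 (binding).
Dual feasibility on the basic columns requires 5·y_loom time + 2·y_steam = 21, 4·y_loom time + 3·y_steam = 28.
Solving: y_loom time = 1, y_steam = 8.
Reduced cost of canvas: c₃ − yᵀa₃ = 23 − (1·1 + 8·3) = 23 − 25 = -2.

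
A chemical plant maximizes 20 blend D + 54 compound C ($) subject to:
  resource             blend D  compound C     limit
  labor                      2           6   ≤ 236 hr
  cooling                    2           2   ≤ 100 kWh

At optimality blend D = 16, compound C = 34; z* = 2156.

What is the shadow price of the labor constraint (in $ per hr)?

Check each constraint at x*: labor 236/236 (tight); cooling 100/100 (tight).
From A_Bᵀ y = c: 2·y_labor + 2·y_cooling = 20; 6·y_labor + 2·y_cooling = 54.
This yields shadow prices y_labor = 8.5, y_cooling = 1.5.
Shadow price of labor = 8.5.

8.5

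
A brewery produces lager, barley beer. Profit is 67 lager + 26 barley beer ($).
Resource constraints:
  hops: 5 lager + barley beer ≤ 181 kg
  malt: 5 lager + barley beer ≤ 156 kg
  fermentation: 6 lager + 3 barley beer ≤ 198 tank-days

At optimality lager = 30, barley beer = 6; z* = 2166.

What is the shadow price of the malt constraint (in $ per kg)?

5

At the optimum: hops uses 156 of 181 (slack = 25); malt uses 156 of 156 (binding); fermentation uses 198 of 198 (binding).
By complementary slackness, y = 0 for the non-binding constraint.
Dual feasibility on the basic columns requires 5·y_malt + 6·y_fermentation = 67, 1·y_malt + 3·y_fermentation = 26.
This yields shadow prices y_malt = 5, y_fermentation = 7.
Shadow price of malt = 5.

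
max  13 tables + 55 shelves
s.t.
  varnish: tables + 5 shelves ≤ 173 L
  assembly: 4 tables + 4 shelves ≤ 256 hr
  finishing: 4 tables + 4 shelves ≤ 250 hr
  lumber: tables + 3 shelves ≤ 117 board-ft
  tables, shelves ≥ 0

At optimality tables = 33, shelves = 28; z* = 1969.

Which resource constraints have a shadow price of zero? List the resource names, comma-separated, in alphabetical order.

varnish: 173/173 (binding)
assembly: 244/256 (slack 12)
finishing: 244/250 (slack 6)
lumber: 117/117 (binding)
By complementary slackness, a constraint with positive slack has shadow price 0 → assembly, finishing.

assembly, finishing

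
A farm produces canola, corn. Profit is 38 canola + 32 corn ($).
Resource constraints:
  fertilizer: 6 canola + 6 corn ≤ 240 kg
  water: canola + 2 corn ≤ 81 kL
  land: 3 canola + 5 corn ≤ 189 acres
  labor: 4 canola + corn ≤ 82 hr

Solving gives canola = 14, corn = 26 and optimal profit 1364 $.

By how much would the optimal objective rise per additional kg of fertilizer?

Check each constraint at x*: fertilizer 240/240 (tight); water 66/81 (slack 15); land 172/189 (slack 17); labor 82/82 (tight).
Slack constraints have shadow price 0 (complementary slackness).
From A_Bᵀ y = c: 6·y_fertilizer + 4·y_labor = 38; 6·y_fertilizer + 1·y_labor = 32.
Solving: y_fertilizer = 5, y_labor = 2.
Shadow price of fertilizer = 5.

5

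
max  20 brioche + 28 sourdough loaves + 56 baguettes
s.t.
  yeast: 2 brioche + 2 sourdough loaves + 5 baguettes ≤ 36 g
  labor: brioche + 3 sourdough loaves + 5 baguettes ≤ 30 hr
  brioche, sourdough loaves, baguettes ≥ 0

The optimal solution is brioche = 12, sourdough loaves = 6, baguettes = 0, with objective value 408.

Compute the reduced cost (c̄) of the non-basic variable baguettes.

-4

Both yeast and labor are binding at x*.
The binding rows give the dual system: 2·y_yeast + 1·y_labor = 20 and 2·y_yeast + 3·y_labor = 28.
This yields shadow prices y_yeast = 8, y_labor = 4.
Reduced cost of baguettes: c₃ − yᵀa₃ = 56 − (8·5 + 4·5) = 56 − 60 = -4.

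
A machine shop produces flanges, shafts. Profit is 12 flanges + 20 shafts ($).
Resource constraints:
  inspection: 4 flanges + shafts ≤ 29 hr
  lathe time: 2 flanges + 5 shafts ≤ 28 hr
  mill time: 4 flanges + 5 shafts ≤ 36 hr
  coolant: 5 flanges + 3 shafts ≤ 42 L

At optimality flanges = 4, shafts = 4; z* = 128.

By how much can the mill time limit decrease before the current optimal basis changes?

Binding constraints: lathe time, mill time. The basis is B = [[2,5],[4,5]] with det -10.
Per unit decrease in mill time, x* moves by d = (-0.5, 0.2).
The basis stays optimal until flanges reaches 0; allowable decrease = 8 hr.

8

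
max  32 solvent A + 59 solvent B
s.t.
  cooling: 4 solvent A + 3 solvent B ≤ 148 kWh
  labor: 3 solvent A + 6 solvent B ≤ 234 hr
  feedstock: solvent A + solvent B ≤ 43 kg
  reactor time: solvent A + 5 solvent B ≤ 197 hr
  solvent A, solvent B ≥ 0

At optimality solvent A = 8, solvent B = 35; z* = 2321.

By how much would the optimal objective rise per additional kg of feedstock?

5

At the optimum: cooling uses 137 of 148 (slack = 11); labor uses 234 of 234 (binding); feedstock uses 43 of 43 (binding); reactor time uses 183 of 197 (slack = 14).
By complementary slackness, y = 0 for the non-binding constraints.
Dual feasibility on the basic columns requires 3·y_labor + 1·y_feedstock = 32, 6·y_labor + 1·y_feedstock = 59.
Solving: y_labor = 9, y_feedstock = 5.
Shadow price of feedstock = 5.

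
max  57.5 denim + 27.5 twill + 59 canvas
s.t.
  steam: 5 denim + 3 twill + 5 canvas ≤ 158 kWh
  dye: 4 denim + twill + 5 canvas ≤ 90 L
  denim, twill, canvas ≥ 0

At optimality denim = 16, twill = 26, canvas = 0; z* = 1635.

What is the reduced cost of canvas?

Both steam and dye are binding at x*.
From A_Bᵀ y = c: 5·y_steam + 4·y_dye = 57.5; 3·y_steam + 1·y_dye = 27.5.
This yields shadow prices y_steam = 7.5, y_dye = 5.
Reduced cost of canvas: c₃ − yᵀa₃ = 59 − (7.5·5 + 5·5) = 59 − 62.5 = -3.5.

-3.5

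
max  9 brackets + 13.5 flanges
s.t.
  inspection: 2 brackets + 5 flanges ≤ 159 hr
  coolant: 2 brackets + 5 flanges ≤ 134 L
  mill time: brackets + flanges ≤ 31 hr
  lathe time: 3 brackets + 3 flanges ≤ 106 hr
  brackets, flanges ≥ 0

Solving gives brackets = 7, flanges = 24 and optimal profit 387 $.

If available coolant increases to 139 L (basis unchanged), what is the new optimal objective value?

394.5

At the optimum: inspection uses 134 of 159 (slack = 25); coolant uses 134 of 134 (binding); mill time uses 31 of 31 (binding); lathe time uses 93 of 106 (slack = 13).
Since inspection, lathe time are not tight, their duals are 0.
Dual feasibility on the basic columns requires 2·y_coolant + 1·y_mill time = 9, 5·y_coolant + 1·y_mill time = 13.5.
→ y_coolant = 1.5 and y_mill time = 6.
Δz = y_coolant·Δb = 1.5 × (5) = 7.5, so new z* = 387 + 7.5 = 394.5.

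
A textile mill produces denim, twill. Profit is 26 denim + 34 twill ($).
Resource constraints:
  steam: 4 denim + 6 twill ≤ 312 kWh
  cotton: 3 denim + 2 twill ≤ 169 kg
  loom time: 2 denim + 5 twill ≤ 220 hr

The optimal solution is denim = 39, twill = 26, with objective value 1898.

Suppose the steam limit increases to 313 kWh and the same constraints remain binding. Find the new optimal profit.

Binding: steam and cotton. Non-binding: loom time (12 unused).
Since loom time is not tight, its dual is 0.
From A_Bᵀ y = c: 4·y_steam + 3·y_cotton = 26; 6·y_steam + 2·y_cotton = 34.
This yields shadow prices y_steam = 5, y_cotton = 2.
Δz = y_steam·Δb = 5 × (1) = 5, so new z* = 1898 + 5 = 1903.

1903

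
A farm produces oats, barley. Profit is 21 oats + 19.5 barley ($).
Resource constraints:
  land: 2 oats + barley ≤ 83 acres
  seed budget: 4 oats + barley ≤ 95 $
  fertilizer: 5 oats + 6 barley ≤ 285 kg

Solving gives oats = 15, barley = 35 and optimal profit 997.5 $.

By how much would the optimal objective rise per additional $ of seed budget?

At the optimum: land uses 65 of 83 (slack = 18); seed budget uses 95 of 95 (binding); fertilizer uses 285 of 285 (binding).
Since land is not tight, its dual is 0.
The binding rows give the dual system: 4·y_seed budget + 5·y_fertilizer = 21 and 1·y_seed budget + 6·y_fertilizer = 19.5.
→ y_seed budget = 1.5 and y_fertilizer = 3.
Shadow price of seed budget = 1.5.

1.5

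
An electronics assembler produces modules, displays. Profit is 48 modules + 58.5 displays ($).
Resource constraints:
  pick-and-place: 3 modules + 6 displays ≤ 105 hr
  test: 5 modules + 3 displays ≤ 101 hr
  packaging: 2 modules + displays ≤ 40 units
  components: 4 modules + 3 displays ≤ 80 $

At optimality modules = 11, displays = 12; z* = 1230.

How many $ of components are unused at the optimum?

0

components used = 4·11 + 3·12 = 80; slack = 80 − 80 = 0.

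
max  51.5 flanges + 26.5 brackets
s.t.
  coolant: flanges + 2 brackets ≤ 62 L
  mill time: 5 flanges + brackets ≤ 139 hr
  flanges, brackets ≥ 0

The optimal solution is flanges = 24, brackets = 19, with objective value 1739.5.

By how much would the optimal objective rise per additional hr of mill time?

8.5

Both coolant and mill time are binding at x*.
Dual feasibility on the basic columns requires 1·y_coolant + 5·y_mill time = 51.5, 2·y_coolant + 1·y_mill time = 26.5.
→ y_coolant = 9 and y_mill time = 8.5.
Shadow price of mill time = 8.5.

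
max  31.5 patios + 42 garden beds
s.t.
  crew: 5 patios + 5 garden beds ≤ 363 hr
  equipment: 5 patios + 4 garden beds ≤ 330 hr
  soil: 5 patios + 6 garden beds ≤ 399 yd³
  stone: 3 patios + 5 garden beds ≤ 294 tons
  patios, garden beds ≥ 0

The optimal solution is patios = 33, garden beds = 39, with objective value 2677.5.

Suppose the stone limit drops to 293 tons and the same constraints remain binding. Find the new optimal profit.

At the optimum: crew uses 360 of 363 (slack = 3); equipment uses 321 of 330 (slack = 9); soil uses 399 of 399 (binding); stone uses 294 of 294 (binding).
Since crew, equipment are not tight, their duals are 0.
The binding rows give the dual system: 5·y_soil + 3·y_stone = 31.5 and 6·y_soil + 5·y_stone = 42.
→ y_soil = 4.5 and y_stone = 3.
Δz = y_stone·Δb = 3 × (-1) = -3, so new z* = 2677.5 − 3 = 2674.5.

2674.5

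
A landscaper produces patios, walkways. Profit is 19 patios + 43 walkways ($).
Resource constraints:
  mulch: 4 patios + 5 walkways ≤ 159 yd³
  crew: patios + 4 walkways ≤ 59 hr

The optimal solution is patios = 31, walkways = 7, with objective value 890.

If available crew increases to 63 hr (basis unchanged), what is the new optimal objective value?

918

At the optimum: mulch uses 159 of 159 (binding); crew uses 59 of 59 (binding).
From A_Bᵀ y = c: 4·y_mulch + 1·y_crew = 19; 5·y_mulch + 4·y_crew = 43.
→ y_mulch = 3 and y_crew = 7.
Δz = y_crew·Δb = 7 × (4) = 28, so new z* = 890 + 28 = 918.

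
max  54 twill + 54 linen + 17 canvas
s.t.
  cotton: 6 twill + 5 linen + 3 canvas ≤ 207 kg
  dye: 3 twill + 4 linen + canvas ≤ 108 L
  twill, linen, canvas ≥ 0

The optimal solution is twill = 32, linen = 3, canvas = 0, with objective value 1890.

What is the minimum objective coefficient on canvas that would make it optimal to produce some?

At the optimum: cotton uses 207 of 207 (binding); dye uses 108 of 108 (binding).
From A_Bᵀ y = c: 6·y_cotton + 3·y_dye = 54; 5·y_cotton + 4·y_dye = 54.
This yields shadow prices y_cotton = 6, y_dye = 6.
canvas enters the basis when its profit ≥ yᵀa₃ = 6·3 + 6·1 = 24.

24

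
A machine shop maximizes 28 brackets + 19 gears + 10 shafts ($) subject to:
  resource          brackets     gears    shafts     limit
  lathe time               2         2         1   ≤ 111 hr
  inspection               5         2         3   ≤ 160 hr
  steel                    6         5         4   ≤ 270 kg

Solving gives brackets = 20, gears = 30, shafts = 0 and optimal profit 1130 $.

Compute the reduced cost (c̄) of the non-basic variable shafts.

-8

Check each constraint at x*: lathe time 100/111 (slack 11); inspection 160/160 (tight); steel 270/270 (tight).
Since lathe time is not tight, its dual is 0.
Dual feasibility on the basic columns requires 5·y_inspection + 6·y_steel = 28, 2·y_inspection + 5·y_steel = 19.
→ y_inspection = 2 and y_steel = 3.
Reduced cost of shafts: c₃ − yᵀa₃ = 10 − (2·3 + 3·4) = 10 − 18 = -8.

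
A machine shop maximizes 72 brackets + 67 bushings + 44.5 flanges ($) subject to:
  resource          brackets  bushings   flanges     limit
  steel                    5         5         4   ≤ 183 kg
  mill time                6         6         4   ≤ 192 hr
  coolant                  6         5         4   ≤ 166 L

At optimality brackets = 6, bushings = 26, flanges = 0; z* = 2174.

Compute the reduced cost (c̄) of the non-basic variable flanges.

-3.5

Check each constraint at x*: steel 160/183 (slack 23); mill time 192/192 (tight); coolant 166/166 (tight).
By complementary slackness, y = 0 for the non-binding constraint.
Dual feasibility on the basic columns requires 6·y_mill time + 6·y_coolant = 72, 6·y_mill time + 5·y_coolant = 67.
This yields shadow prices y_mill time = 7, y_coolant = 5.
Reduced cost of flanges: c₃ − yᵀa₃ = 44.5 − (7·4 + 5·4) = 44.5 − 48 = -3.5.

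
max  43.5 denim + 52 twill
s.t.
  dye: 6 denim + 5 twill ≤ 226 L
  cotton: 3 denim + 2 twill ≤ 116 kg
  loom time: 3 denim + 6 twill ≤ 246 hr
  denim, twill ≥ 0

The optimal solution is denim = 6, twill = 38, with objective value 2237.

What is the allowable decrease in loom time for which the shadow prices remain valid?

Binding constraints: dye, loom time. The basis is B = [[6,5],[3,6]] with det 21.
Per unit decrease in loom time, x* moves by d = (0.2381, -0.2857).
The basis stays optimal until twill reaches 0; allowable decrease = 133 hr.

133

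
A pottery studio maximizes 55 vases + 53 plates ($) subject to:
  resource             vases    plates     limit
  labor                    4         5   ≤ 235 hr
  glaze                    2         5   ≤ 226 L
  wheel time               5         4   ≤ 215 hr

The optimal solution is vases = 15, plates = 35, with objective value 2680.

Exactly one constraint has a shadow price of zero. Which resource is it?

glaze

labor: 235/235 (binding)
glaze: 205/226 (slack 21)
wheel time: 215/215 (binding)
By complementary slackness, a constraint with positive slack has shadow price 0 → glaze.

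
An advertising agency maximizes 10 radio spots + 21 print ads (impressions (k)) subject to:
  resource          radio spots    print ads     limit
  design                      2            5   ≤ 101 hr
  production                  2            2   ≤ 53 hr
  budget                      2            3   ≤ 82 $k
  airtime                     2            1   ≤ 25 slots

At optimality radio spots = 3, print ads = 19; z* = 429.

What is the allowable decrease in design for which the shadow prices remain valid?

76

Binding constraints: design, airtime. The basis is B = [[2,5],[2,1]] with det -8.
Per unit decrease in design, x* moves by d = (0.125, -0.25).
The basis stays optimal until print ads reaches 0; allowable decrease = 76 hr.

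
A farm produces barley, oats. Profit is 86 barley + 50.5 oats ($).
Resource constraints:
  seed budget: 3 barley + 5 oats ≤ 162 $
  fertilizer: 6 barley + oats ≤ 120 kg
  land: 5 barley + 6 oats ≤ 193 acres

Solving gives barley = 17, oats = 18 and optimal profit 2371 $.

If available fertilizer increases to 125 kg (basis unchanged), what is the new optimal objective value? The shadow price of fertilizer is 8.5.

2413.5

Δb = 5, so new z* = 2371 + (8.5)·(5) = 2371 + 42.5 = 2413.5.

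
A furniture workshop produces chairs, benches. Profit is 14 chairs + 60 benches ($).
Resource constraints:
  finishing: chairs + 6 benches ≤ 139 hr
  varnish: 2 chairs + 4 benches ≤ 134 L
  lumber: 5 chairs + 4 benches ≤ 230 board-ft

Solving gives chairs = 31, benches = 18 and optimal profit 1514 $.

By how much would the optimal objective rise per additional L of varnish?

At the optimum: finishing uses 139 of 139 (binding); varnish uses 134 of 134 (binding); lumber uses 227 of 230 (slack = 3).
By complementary slackness, y = 0 for the non-binding constraint.
From A_Bᵀ y = c: 1·y_finishing + 2·y_varnish = 14; 6·y_finishing + 4·y_varnish = 60.
Solving: y_finishing = 8, y_varnish = 3.
Shadow price of varnish = 3.

3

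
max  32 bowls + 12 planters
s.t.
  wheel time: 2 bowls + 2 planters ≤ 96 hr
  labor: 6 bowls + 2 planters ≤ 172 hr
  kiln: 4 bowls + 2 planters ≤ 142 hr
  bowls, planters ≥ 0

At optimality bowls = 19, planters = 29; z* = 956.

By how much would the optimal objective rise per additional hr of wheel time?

Binding: wheel time and labor. Non-binding: kiln (8 unused).
Slack constraints have shadow price 0 (complementary slackness).
The binding rows give the dual system: 2·y_wheel time + 6·y_labor = 32 and 2·y_wheel time + 2·y_labor = 12.
→ y_wheel time = 1 and y_labor = 5.
Shadow price of wheel time = 1.

1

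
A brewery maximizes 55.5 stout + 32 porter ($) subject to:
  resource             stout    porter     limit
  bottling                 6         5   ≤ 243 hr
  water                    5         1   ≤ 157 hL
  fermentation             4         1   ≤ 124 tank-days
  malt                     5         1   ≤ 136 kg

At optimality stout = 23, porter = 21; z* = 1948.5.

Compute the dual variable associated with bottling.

5.5

Binding: bottling and malt. Non-binding: water (21 unused), fermentation (11 unused).
Since water, fermentation are not tight, their duals are 0.
From A_Bᵀ y = c: 6·y_bottling + 5·y_malt = 55.5; 5·y_bottling + 1·y_malt = 32.
→ y_bottling = 5.5 and y_malt = 4.5.
Shadow price of bottling = 5.5.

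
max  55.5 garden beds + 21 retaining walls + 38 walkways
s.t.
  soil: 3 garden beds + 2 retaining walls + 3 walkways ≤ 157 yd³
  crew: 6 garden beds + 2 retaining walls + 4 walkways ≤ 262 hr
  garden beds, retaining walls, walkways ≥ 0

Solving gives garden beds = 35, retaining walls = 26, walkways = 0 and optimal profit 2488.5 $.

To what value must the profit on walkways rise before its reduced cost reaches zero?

At the optimum: soil uses 157 of 157 (binding); crew uses 262 of 262 (binding).
Dual feasibility on the basic columns requires 3·y_soil + 6·y_crew = 55.5, 2·y_soil + 2·y_crew = 21.
This yields shadow prices y_soil = 2.5, y_crew = 8.
walkways enters the basis when its profit ≥ yᵀa₃ = 2.5·3 + 8·4 = 39.5.

39.5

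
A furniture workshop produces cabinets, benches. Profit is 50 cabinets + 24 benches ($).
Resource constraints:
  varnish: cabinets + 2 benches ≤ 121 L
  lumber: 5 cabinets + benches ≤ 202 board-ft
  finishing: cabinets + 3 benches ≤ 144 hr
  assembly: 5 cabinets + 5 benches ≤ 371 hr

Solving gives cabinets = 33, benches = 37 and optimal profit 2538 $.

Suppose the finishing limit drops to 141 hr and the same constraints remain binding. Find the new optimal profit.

At the optimum: varnish uses 107 of 121 (slack = 14); lumber uses 202 of 202 (binding); finishing uses 144 of 144 (binding); assembly uses 350 of 371 (slack = 21).
By complementary slackness, y = 0 for the non-binding constraints.
Dual feasibility on the basic columns requires 5·y_lumber + 1·y_finishing = 50, 1·y_lumber + 3·y_finishing = 24.
→ y_lumber = 9 and y_finishing = 5.
Δz = y_finishing·Δb = 5 × (-3) = -15, so new z* = 2538 − 15 = 2523.

2523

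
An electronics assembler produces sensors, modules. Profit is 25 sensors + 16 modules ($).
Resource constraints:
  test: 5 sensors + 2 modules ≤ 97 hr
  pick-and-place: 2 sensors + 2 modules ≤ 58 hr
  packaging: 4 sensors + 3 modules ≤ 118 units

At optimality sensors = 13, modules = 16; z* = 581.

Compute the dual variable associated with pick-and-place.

At the optimum: test uses 97 of 97 (binding); pick-and-place uses 58 of 58 (binding); packaging uses 100 of 118 (slack = 18).
Since packaging is not tight, its dual is 0.
The binding rows give the dual system: 5·y_test + 2·y_pick-and-place = 25 and 2·y_test + 2·y_pick-and-place = 16.
→ y_test = 3 and y_pick-and-place = 5.
Shadow price of pick-and-place = 5.

5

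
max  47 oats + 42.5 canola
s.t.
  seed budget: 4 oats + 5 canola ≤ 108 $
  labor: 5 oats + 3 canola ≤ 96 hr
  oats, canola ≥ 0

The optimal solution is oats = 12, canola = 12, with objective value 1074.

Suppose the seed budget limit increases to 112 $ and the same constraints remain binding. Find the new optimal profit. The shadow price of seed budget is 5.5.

Δb = 4, so new z* = 1074 + (5.5)·(4) = 1074 + 22 = 1096.

1096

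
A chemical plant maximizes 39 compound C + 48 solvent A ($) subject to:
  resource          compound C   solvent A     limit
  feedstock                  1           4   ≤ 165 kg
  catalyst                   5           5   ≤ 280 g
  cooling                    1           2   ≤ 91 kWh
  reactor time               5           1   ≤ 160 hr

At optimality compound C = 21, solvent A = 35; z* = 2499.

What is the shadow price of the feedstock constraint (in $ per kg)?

0

Binding: catalyst and cooling. Non-binding: feedstock (4 unused), reactor time (20 unused).
By complementary slackness, y = 0 for the non-binding constraints.
The binding rows give the dual system: 5·y_catalyst + 1·y_cooling = 39 and 5·y_catalyst + 2·y_cooling = 48.
→ y_catalyst = 6 and y_cooling = 9.
Shadow price of feedstock = 0.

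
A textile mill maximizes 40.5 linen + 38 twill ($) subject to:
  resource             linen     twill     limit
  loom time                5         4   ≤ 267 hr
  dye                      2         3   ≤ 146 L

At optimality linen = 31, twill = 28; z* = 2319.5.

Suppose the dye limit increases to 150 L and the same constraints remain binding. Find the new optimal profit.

2335.5

Both loom time and dye are binding at x*.
The binding rows give the dual system: 5·y_loom time + 2·y_dye = 40.5 and 4·y_loom time + 3·y_dye = 38.
→ y_loom time = 6.5 and y_dye = 4.
Δz = y_dye·Δb = 4 × (4) = 16, so new z* = 2319.5 + 16 = 2335.5.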